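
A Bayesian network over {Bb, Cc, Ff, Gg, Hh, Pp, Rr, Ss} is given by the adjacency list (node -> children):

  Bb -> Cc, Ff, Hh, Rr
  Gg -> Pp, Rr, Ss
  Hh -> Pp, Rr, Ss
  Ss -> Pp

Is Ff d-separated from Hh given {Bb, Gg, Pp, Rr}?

Yes — Ff and Hh are d-separated given {Bb, Gg, Pp, Rr}.

6 paths connect Ff and Hh; each must be blocked for d-separation to hold:
  1. Ff ← Bb → Rr ← Hh — Bb:fork[blocks]; Rr:collider[open] ⇒ blocked
  2. Ff ← Bb → Rr ← Gg → Pp ← Ss ← Hh — Bb:fork[blocks]; Rr:collider[open]; Gg:fork[blocks]; Pp:collider[open]; Ss:chain[open] ⇒ blocked
  3. Ff ← Bb → Rr ← Gg → Pp ← Hh — Bb:fork[blocks]; Rr:collider[open]; Gg:fork[blocks]; Pp:collider[open] ⇒ blocked
  4. Ff ← Bb → Rr ← Gg → Ss → Pp ← Hh — Bb:fork[blocks]; Rr:collider[open]; Gg:fork[blocks]; Ss:chain[open]; Pp:collider[open] ⇒ blocked
  5. Ff ← Bb → Rr ← Gg → Ss ← Hh — Bb:fork[blocks]; Rr:collider[open]; Gg:fork[blocks]; Ss:collider[open] ⇒ blocked
  6. Ff ← Bb → Hh — Bb:fork[blocks] ⇒ blocked
Since every path is blocked, d-separation holds.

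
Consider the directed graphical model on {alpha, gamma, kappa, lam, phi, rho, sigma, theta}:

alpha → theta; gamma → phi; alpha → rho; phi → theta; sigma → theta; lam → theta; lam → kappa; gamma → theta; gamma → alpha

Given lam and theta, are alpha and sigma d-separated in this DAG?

We examine all 3 paths between alpha and sigma:
Path 1: alpha ← gamma → phi → theta ← sigma
  gamma is a fork and gamma is not conditioned on; phi is a chain and phi is not conditioned on; theta is a collider and theta is conditioned on, which opens it — no node blocks this path, so it is active.
Path 2: alpha ← gamma → theta ← sigma
  gamma is a fork and gamma is not conditioned on; theta is a collider and theta is conditioned on, which opens it — no node blocks this path, so it is active.
Path 3: alpha → theta ← sigma
  theta is a collider and theta is conditioned on, which opens it — no node blocks this path, so it is active.
At least one path is unblocked, so d-separation fails.

No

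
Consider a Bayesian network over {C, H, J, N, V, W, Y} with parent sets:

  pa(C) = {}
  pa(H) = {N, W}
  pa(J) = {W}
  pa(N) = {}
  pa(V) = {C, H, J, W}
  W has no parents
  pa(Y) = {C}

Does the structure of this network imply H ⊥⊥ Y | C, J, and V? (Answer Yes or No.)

There are 3 undirected paths between H and Y; checking each against the conditioning set {C, J, V}:
Path 1: H ← W → J → V ← C → Y
  J is a chain here and J is conditioned on, so the path is blocked at J.
Path 2: H ← W → V ← C → Y
  C is a fork here and C is conditioned on, so the path is blocked at C.
Path 3: H → V ← C → Y
  C is a fork here and C is conditioned on, so the path is blocked at C.
All paths are blocked; H ⊥ Y | {C, J, V} holds.

Yes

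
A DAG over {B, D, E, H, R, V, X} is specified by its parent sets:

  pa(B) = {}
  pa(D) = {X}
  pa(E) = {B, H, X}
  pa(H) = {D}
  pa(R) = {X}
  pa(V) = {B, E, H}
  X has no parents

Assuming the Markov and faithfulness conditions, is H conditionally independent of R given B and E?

4 paths connect H and R; each must be blocked for d-separation to hold:
Path 1: H → V ← B → E ← X → R
  V is a collider here and neither V nor any of its descendants is conditioned on, so the collider stays closed — the path is blocked at V.
Path 2: H → V ← E ← X → R
  V is a collider here and neither V nor any of its descendants is conditioned on, so the collider stays closed — the path is blocked at V.
Path 3: H ← D ← X → R
  D is a chain and D is not conditioned on; X is a fork and X is not conditioned on — no node blocks this path, so it is active.
Path 4: H → E ← X → R
  E is a collider and E is conditioned on, which opens it; X is a fork and X is not conditioned on — no node blocks this path, so it is active.
At least one path is unblocked, so d-separation fails.

No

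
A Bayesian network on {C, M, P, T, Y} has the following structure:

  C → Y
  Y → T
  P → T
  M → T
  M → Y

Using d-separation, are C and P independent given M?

Yes — C and P are d-separated given {M}.

2 paths connect C and P; each must be blocked for d-separation to hold:
Path 1: C → Y → T ← P
  T is a collider here and neither T nor any of its descendants is conditioned on, so the collider stays closed — the path is blocked at T.
Path 2: C → Y ← M → T ← P
  Y is a collider here and neither Y nor any of its descendants is conditioned on, so the collider stays closed — the path is blocked at Y.
Since every path is blocked, d-separation holds.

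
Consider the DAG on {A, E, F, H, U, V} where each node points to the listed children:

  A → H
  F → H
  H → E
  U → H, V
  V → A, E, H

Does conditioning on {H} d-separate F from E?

No

There are 4 undirected paths between F and E; checking each against the conditioning set {H}:
  1. F → H ← A ← V → E — H:collider[open]; A:chain[open]; V:fork[open] ⇒ active
  2. F → H → E — H:chain[blocks] ⇒ blocked
  3. F → H ← V → E — H:collider[open]; V:fork[open] ⇒ active
  4. F → H ← U → V → E — H:collider[open]; U:fork[open]; V:chain[open] ⇒ active
Because an active path exists, F and E are not d-separated.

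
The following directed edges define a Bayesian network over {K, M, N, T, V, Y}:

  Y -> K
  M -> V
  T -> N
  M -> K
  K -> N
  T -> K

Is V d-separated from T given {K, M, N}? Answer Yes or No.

Yes

We examine all 2 paths between V and T:
Path 1: V ← M → K → N ← T
  M is a fork here and M is conditioned on, so the path is blocked at M.
Path 2: V ← M → K ← T
  M is a fork here and M is conditioned on, so the path is blocked at M.
Since every path is blocked, d-separation holds.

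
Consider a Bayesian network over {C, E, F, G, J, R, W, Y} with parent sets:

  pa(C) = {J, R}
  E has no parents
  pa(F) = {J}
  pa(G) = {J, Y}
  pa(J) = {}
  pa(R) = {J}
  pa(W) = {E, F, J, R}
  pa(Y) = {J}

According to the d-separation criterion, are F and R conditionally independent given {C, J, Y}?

Enumerating the 6 paths from F to R and testing each for blocking by {C, J, Y}:
  1. F ← J → W ← R — J:fork[blocks]; W:collider[blocks] ⇒ blocked
  2. F ← J → R — J:fork[blocks] ⇒ blocked
  3. F ← J → C ← R — J:fork[blocks]; C:collider[open] ⇒ blocked
  4. F → W ← J → R — W:collider[blocks]; J:fork[blocks] ⇒ blocked
  5. F → W ← J → C ← R — W:collider[blocks]; J:fork[blocks]; C:collider[open] ⇒ blocked
  6. F → W ← R — W:collider[blocks] ⇒ blocked
All paths are blocked; F ⊥ R | {C, J, Y} holds.

Yes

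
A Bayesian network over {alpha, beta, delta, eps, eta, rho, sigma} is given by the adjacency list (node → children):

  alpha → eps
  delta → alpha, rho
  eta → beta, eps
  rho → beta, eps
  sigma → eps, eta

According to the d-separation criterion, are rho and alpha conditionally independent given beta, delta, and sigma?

Yes — rho and alpha are d-separated given {beta, delta, sigma}.

Enumerating the 4 paths from rho to alpha and testing each for blocking by {beta, delta, sigma}:
Path 1: rho → eps ← alpha
  eps is a collider here and neither eps nor any of its descendants is conditioned on, so the collider stays closed — the path is blocked at eps.
Path 2: rho ← delta → alpha
  delta is a fork here and delta is conditioned on, so the path is blocked at delta.
Path 3: rho → beta ← eta → eps ← alpha
  eps is a collider here and neither eps nor any of its descendants is conditioned on, so the collider stays closed — the path is blocked at eps.
Path 4: rho → beta ← eta ← sigma → eps ← alpha
  sigma is a fork here and sigma is conditioned on, so the path is blocked at sigma.
All paths are blocked; rho ⊥ alpha | {beta, delta, sigma} holds.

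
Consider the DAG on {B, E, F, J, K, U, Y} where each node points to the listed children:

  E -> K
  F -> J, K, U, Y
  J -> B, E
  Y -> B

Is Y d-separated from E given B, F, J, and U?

We examine all 4 paths between Y and E:
  1. Y ← F → K ← E — F:fork[blocks]; K:collider[blocks] ⇒ blocked
  2. Y ← F → J → E — F:fork[blocks]; J:chain[blocks] ⇒ blocked
  3. Y → B ← J → E — B:collider[open]; J:fork[blocks] ⇒ blocked
  4. Y → B ← J ← F → K ← E — B:collider[open]; J:chain[blocks]; F:fork[blocks]; K:collider[blocks] ⇒ blocked
Every path is blocked, so Y and E are d-separated given {B, F, J, U}.

Yes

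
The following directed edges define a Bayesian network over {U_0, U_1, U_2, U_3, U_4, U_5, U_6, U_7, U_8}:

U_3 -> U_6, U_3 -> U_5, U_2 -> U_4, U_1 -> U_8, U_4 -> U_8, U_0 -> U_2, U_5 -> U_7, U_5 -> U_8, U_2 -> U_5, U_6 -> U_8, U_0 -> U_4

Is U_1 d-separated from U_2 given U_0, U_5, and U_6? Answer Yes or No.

Enumerating the 4 paths from U_1 to U_2 and testing each for blocking by {U_0, U_5, U_6}:
Path 1: U_1 → U_8 ← U_4 ← U_2
  U_8 is a collider here and neither U_8 nor any of its descendants is conditioned on, so the collider stays closed — the path is blocked at U_8.
Path 2: U_1 → U_8 ← U_4 ← U_0 → U_2
  U_8 is a collider here and neither U_8 nor any of its descendants is conditioned on, so the collider stays closed — the path is blocked at U_8.
Path 3: U_1 → U_8 ← U_6 ← U_3 → U_5 ← U_2
  U_8 is a collider here and neither U_8 nor any of its descendants is conditioned on, so the collider stays closed — the path is blocked at U_8.
Path 4: U_1 → U_8 ← U_5 ← U_2
  U_8 is a collider here and neither U_8 nor any of its descendants is conditioned on, so the collider stays closed — the path is blocked at U_8.
Since every path is blocked, d-separation holds.

Yes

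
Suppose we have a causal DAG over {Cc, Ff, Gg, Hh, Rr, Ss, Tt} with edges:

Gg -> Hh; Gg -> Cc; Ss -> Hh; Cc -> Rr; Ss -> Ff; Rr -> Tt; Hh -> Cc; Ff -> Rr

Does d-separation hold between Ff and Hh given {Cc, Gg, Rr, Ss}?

We examine all 3 paths between Ff and Hh:
Path 1: Ff ← Ss → Hh
  Ss is a fork here and Ss is conditioned on, so the path is blocked at Ss.
Path 2: Ff → Rr ← Cc ← Hh
  Cc is a chain here and Cc is conditioned on, so the path is blocked at Cc.
Path 3: Ff → Rr ← Cc ← Gg → Hh
  Cc is a chain here and Cc is conditioned on, so the path is blocked at Cc.
Since every path is blocked, d-separation holds.

Yes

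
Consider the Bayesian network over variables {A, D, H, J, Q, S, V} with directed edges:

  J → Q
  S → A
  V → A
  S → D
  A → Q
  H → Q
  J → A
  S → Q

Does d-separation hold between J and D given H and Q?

We examine all 4 paths between J and D:
Path 1: J → A ← S → D
  A is a collider and its descendant Q is conditioned on, which opens it; S is a fork and S is not conditioned on — no node blocks this path, so it is active.
Path 2: J → A → Q ← S → D
  A is a chain and A is not conditioned on; Q is a collider and Q is conditioned on, which opens it; S is a fork and S is not conditioned on — no node blocks this path, so it is active.
Path 3: J → Q ← S → D
  Q is a collider and Q is conditioned on, which opens it; S is a fork and S is not conditioned on — no node blocks this path, so it is active.
Path 4: J → Q ← A ← S → D
  Q is a collider and Q is conditioned on, which opens it; A is a chain and A is not conditioned on; S is a fork and S is not conditioned on — no node blocks this path, so it is active.
At least one path is unblocked, so d-separation fails.

No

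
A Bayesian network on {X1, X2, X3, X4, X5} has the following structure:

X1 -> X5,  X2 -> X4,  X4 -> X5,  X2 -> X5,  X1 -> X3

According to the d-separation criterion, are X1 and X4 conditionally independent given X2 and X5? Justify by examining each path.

No — X1 and X4 are not d-separated given {X2, X5}.

Enumerating the 2 paths from X1 to X4 and testing each for blocking by {X2, X5}:
Path 1: X1 → X5 ← X4
  X5 is a collider and X5 is conditioned on, which opens it — no node blocks this path, so it is active.
Path 2: X1 → X5 ← X2 → X4
  X2 is a fork here and X2 is conditioned on, so the path is blocked at X2.
Since the path X1 → X5 ← X4 is active, X1 and X4 are not d-separated given {X2, X5}.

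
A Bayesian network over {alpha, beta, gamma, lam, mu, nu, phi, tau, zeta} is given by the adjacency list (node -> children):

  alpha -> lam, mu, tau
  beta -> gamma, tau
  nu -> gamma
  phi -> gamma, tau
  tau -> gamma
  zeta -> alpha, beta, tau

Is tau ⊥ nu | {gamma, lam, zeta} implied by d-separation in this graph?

No

There are 5 undirected paths between tau and nu; checking each against the conditioning set {gamma, lam, zeta}:
  1. tau → gamma ← nu — gamma:collider[open] ⇒ active
  2. tau ← zeta → beta → gamma ← nu — zeta:fork[blocks]; beta:chain[open]; gamma:collider[open] ⇒ blocked
  3. tau ← phi → gamma ← nu — phi:fork[open]; gamma:collider[open] ⇒ active
  4. tau ← alpha ← zeta → beta → gamma ← nu — alpha:chain[open]; zeta:fork[blocks]; beta:chain[open]; gamma:collider[open] ⇒ blocked
  5. tau ← beta → gamma ← nu — beta:fork[open]; gamma:collider[open] ⇒ active
Because an active path exists, tau and nu are not d-separated.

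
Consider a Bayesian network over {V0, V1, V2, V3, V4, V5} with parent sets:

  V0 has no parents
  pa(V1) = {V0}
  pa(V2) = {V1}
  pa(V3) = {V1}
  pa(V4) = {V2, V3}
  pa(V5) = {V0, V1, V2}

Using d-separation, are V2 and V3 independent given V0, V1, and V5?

Yes

4 paths connect V2 and V3; each must be blocked for d-separation to hold:
  1. V2 → V4 ← V3 — V4:collider[blocks] ⇒ blocked
  2. V2 → V5 ← V0 → V1 → V3 — V5:collider[open]; V0:fork[blocks]; V1:chain[blocks] ⇒ blocked
  3. V2 → V5 ← V1 → V3 — V5:collider[open]; V1:fork[blocks] ⇒ blocked
  4. V2 ← V1 → V3 — V1:fork[blocks] ⇒ blocked
All paths are blocked; V2 ⊥ V3 | {V0, V1, V5} holds.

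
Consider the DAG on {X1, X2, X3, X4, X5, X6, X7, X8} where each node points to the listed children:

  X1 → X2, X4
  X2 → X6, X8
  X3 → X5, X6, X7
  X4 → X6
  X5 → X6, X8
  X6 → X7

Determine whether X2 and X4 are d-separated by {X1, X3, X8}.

Yes — X2 and X4 are d-separated given {X1, X3, X8}.

5 paths connect X2 and X4; each must be blocked for d-separation to hold:
  1. X2 ← X1 → X4 — X1:fork[blocks] ⇒ blocked
  2. X2 → X8 ← X5 ← X3 → X7 ← X6 ← X4 — X8:collider[open]; X5:chain[open]; X3:fork[blocks]; X7:collider[blocks]; X6:chain[open] ⇒ blocked
  3. X2 → X8 ← X5 ← X3 → X6 ← X4 — X8:collider[open]; X5:chain[open]; X3:fork[blocks]; X6:collider[blocks] ⇒ blocked
  4. X2 → X8 ← X5 → X6 ← X4 — X8:collider[open]; X5:fork[open]; X6:collider[blocks] ⇒ blocked
  5. X2 → X6 ← X4 — X6:collider[blocks] ⇒ blocked
All paths are blocked; X2 ⊥ X4 | {X1, X3, X8} holds.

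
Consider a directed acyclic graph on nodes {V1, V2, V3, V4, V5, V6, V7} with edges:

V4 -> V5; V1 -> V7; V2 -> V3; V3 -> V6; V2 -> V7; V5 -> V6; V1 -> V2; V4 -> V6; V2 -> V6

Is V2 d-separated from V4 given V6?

Enumerating the 4 paths from V2 to V4 and testing each for blocking by {V6}:
Path 1: V2 → V3 → V6 ← V5 ← V4
  V3 is a chain and V3 is not conditioned on; V6 is a collider and V6 is conditioned on, which opens it; V5 is a chain and V5 is not conditioned on — no node blocks this path, so it is active.
Path 2: V2 → V3 → V6 ← V4
  V3 is a chain and V3 is not conditioned on; V6 is a collider and V6 is conditioned on, which opens it — no node blocks this path, so it is active.
Path 3: V2 → V6 ← V5 ← V4
  V6 is a collider and V6 is conditioned on, which opens it; V5 is a chain and V5 is not conditioned on — no node blocks this path, so it is active.
Path 4: V2 → V6 ← V4
  V6 is a collider and V6 is conditioned on, which opens it — no node blocks this path, so it is active.
Since the path V2 → V3 → V6 ← V5 ← V4 is active, V2 and V4 are not d-separated given {V6}.

No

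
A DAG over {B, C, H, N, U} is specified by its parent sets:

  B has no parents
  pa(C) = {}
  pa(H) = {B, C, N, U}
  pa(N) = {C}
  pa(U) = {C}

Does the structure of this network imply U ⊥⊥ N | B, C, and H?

No — U and N are not d-separated given {B, C, H}.

We examine all 4 paths between U and N:
Path 1: U → H ← N
  H is a collider and H is conditioned on, which opens it — no node blocks this path, so it is active.
Path 2: U → H ← C → N
  C is a fork here and C is conditioned on, so the path is blocked at C.
Path 3: U ← C → H ← N
  C is a fork here and C is conditioned on, so the path is blocked at C.
Path 4: U ← C → N
  C is a fork here and C is conditioned on, so the path is blocked at C.
Because an active path exists, U and N are not d-separated.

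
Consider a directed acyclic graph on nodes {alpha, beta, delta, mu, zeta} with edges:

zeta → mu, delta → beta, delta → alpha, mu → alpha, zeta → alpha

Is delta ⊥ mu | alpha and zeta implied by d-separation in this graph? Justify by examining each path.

There are 2 undirected paths between delta and mu; checking each against the conditioning set {alpha, zeta}:
Path 1: delta → alpha ← mu
  alpha is a collider and alpha is conditioned on, which opens it — no node blocks this path, so it is active.
Path 2: delta → alpha ← zeta → mu
  zeta is a fork here and zeta is conditioned on, so the path is blocked at zeta.
Because an active path exists, delta and mu are not d-separated.

No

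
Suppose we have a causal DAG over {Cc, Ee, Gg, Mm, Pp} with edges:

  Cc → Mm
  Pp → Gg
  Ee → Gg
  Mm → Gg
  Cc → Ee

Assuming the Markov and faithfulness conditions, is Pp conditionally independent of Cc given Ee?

2 paths connect Pp and Cc; each must be blocked for d-separation to hold:
Path 1: Pp → Gg ← Ee ← Cc
  Gg is a collider here and neither Gg nor any of its descendants is conditioned on, so the collider stays closed — the path is blocked at Gg.
Path 2: Pp → Gg ← Mm ← Cc
  Gg is a collider here and neither Gg nor any of its descendants is conditioned on, so the collider stays closed — the path is blocked at Gg.
All paths are blocked; Pp ⊥ Cc | {Ee} holds.

Yes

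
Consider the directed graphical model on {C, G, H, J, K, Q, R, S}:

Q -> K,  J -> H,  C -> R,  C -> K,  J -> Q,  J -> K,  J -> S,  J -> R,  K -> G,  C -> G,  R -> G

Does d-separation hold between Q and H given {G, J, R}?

6 paths connect Q and H; each must be blocked for d-separation to hold:
Path 1: Q → K → G ← R ← J → H
  R is a chain here and R is conditioned on, so the path is blocked at R.
Path 2: Q → K → G ← C → R ← J → H
  J is a fork here and J is conditioned on, so the path is blocked at J.
Path 3: Q → K ← J → H
  J is a fork here and J is conditioned on, so the path is blocked at J.
Path 4: Q → K ← C → G ← R ← J → H
  R is a chain here and R is conditioned on, so the path is blocked at R.
Path 5: Q → K ← C → R ← J → H
  J is a fork here and J is conditioned on, so the path is blocked at J.
Path 6: Q ← J → H
  J is a fork here and J is conditioned on, so the path is blocked at J.
Every path is blocked, so Q and H are d-separated given {G, J, R}.

Yes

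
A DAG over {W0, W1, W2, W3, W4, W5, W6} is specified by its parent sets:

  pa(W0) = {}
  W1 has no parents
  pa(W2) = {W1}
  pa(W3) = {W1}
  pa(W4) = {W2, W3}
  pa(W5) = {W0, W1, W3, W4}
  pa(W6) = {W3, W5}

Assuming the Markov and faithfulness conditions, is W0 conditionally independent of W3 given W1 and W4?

Yes — W0 and W3 are d-separated given {W1, W4}.

We examine all 6 paths between W0 and W3:
Path 1: W0 → W5 ← W4 ← W2 ← W1 → W3
  W5 is a collider here and neither W5 nor any of its descendants is conditioned on, so the collider stays closed — the path is blocked at W5.
Path 2: W0 → W5 ← W4 ← W3
  W5 is a collider here and neither W5 nor any of its descendants is conditioned on, so the collider stays closed — the path is blocked at W5.
Path 3: W0 → W5 → W6 ← W3
  W6 is a collider here and neither W6 nor any of its descendants is conditioned on, so the collider stays closed — the path is blocked at W6.
Path 4: W0 → W5 ← W3
  W5 is a collider here and neither W5 nor any of its descendants is conditioned on, so the collider stays closed — the path is blocked at W5.
Path 5: W0 → W5 ← W1 → W2 → W4 ← W3
  W5 is a collider here and neither W5 nor any of its descendants is conditioned on, so the collider stays closed — the path is blocked at W5.
Path 6: W0 → W5 ← W1 → W3
  W5 is a collider here and neither W5 nor any of its descendants is conditioned on, so the collider stays closed — the path is blocked at W5.
All paths are blocked; W0 ⊥ W3 | {W1, W4} holds.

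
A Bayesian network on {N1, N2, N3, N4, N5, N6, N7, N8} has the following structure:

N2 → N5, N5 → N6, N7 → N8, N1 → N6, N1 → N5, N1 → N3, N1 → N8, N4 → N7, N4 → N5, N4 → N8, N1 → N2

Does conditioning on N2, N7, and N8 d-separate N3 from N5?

No

5 paths connect N3 and N5; each must be blocked for d-separation to hold:
Path 1: N3 ← N1 → N6 ← N5
  N6 is a collider here and neither N6 nor any of its descendants is conditioned on, so the collider stays closed — the path is blocked at N6.
Path 2: N3 ← N1 → N8 ← N4 → N5
  N1 is a fork and N1 is not conditioned on; N8 is a collider and N8 is conditioned on, which opens it; N4 is a fork and N4 is not conditioned on — no node blocks this path, so it is active.
Path 3: N3 ← N1 → N8 ← N7 ← N4 → N5
  N7 is a chain here and N7 is conditioned on, so the path is blocked at N7.
Path 4: N3 ← N1 → N2 → N5
  N2 is a chain here and N2 is conditioned on, so the path is blocked at N2.
Path 5: N3 ← N1 → N5
  N1 is a fork and N1 is not conditioned on — no node blocks this path, so it is active.
Since the path N3 ← N1 → N8 ← N4 → N5 is active, N3 and N5 are not d-separated given {N2, N7, N8}.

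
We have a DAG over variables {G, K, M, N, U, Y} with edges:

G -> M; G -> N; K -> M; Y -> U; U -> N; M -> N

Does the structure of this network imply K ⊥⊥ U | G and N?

We examine all 2 paths between K and U:
Path 1: K → M → N ← U
  M is a chain and M is not conditioned on; N is a collider and N is conditioned on, which opens it — no node blocks this path, so it is active.
Path 2: K → M ← G → N ← U
  G is a fork here and G is conditioned on, so the path is blocked at G.
At least one path is unblocked, so d-separation fails.

No — K and U are not d-separated given {G, N}.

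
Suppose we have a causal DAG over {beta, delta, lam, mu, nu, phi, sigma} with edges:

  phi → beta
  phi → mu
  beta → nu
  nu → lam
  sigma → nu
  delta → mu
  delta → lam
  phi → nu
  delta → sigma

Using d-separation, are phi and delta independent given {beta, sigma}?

Enumerating the 5 paths from phi to delta and testing each for blocking by {beta, sigma}:
  1. phi → nu → lam ← delta — nu:chain[open]; lam:collider[blocks] ⇒ blocked
  2. phi → nu ← sigma ← delta — nu:collider[blocks]; sigma:chain[blocks] ⇒ blocked
  3. phi → mu ← delta — mu:collider[blocks] ⇒ blocked
  4. phi → beta → nu → lam ← delta — beta:chain[blocks]; nu:chain[open]; lam:collider[blocks] ⇒ blocked
  5. phi → beta → nu ← sigma ← delta — beta:chain[blocks]; nu:collider[blocks]; sigma:chain[blocks] ⇒ blocked
Every path is blocked, so phi and delta are d-separated given {beta, sigma}.

Yes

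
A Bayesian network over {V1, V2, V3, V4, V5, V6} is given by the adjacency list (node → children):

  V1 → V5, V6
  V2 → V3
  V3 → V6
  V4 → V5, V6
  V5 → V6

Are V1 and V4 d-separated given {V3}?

Enumerating the 4 paths from V1 to V4 and testing each for blocking by {V3}:
  1. V1 → V6 ← V4 — V6:collider[blocks] ⇒ blocked
  2. V1 → V6 ← V5 ← V4 — V6:collider[blocks]; V5:chain[open] ⇒ blocked
  3. V1 → V5 → V6 ← V4 — V5:chain[open]; V6:collider[blocks] ⇒ blocked
  4. V1 → V5 ← V4 — V5:collider[blocks] ⇒ blocked
Every path is blocked, so V1 and V4 are d-separated given {V3}.

Yes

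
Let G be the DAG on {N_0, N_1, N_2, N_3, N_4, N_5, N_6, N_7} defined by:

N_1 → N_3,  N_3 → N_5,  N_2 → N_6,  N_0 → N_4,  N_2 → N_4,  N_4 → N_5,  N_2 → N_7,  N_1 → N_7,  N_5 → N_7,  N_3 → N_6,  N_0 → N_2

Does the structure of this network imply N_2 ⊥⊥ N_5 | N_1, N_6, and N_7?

No — N_2 and N_5 are not d-separated given {N_1, N_6, N_7}.

There are 6 undirected paths between N_2 and N_5; checking each against the conditioning set {N_1, N_6, N_7}:
  1. N_2 → N_6 ← N_3 → N_5 — N_6:collider[open]; N_3:fork[open] ⇒ active
  2. N_2 → N_6 ← N_3 ← N_1 → N_7 ← N_5 — N_6:collider[open]; N_3:chain[open]; N_1:fork[blocks]; N_7:collider[open] ⇒ blocked
  3. N_2 → N_4 → N_5 — N_4:chain[open] ⇒ active
  4. N_2 → N_7 ← N_5 — N_7:collider[open] ⇒ active
  5. N_2 → N_7 ← N_1 → N_3 → N_5 — N_7:collider[open]; N_1:fork[blocks]; N_3:chain[open] ⇒ blocked
  6. N_2 ← N_0 → N_4 → N_5 — N_0:fork[open]; N_4:chain[open] ⇒ active
Because an active path exists, N_2 and N_5 are not d-separated.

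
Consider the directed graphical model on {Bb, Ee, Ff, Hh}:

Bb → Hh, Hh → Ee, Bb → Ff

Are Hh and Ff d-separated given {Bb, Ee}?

Yes

There is one path between Hh and Ff:
  1. Hh ← Bb → Ff — Bb:fork[blocks] ⇒ blocked
Since every path is blocked, d-separation holds.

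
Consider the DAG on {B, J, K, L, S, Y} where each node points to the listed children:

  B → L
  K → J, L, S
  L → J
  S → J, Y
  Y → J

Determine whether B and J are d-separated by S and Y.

Enumerating the 4 paths from B to J and testing each for blocking by {S, Y}:
Path 1: B → L → J
  L is a chain and L is not conditioned on — no node blocks this path, so it is active.
Path 2: B → L ← K → J
  L is a collider here and neither L nor any of its descendants is conditioned on, so the collider stays closed — the path is blocked at L.
Path 3: B → L ← K → S → Y → J
  L is a collider here and neither L nor any of its descendants is conditioned on, so the collider stays closed — the path is blocked at L.
Path 4: B → L ← K → S → J
  L is a collider here and neither L nor any of its descendants is conditioned on, so the collider stays closed — the path is blocked at L.
Because an active path exists, B and J are not d-separated.

No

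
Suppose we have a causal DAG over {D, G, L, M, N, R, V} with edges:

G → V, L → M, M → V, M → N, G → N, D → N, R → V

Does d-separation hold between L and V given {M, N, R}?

Yes

There are 2 undirected paths between L and V; checking each against the conditioning set {M, N, R}:
Path 1: L → M → V
  M is a chain here and M is conditioned on, so the path is blocked at M.
Path 2: L → M → N ← G → V
  M is a chain here and M is conditioned on, so the path is blocked at M.
All paths are blocked; L ⊥ V | {M, N, R} holds.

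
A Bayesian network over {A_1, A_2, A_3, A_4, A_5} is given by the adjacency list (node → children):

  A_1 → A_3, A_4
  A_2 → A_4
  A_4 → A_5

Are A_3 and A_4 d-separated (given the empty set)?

No

Only one path connects A_3 and A_4:
Path 1: A_3 ← A_1 → A_4
  A_1 is a fork and A_1 is not conditioned on — no node blocks this path, so it is active.
At least one path is unblocked, so d-separation fails.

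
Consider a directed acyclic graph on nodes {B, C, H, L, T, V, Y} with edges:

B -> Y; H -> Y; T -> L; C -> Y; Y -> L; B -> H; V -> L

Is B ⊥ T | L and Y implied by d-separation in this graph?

Yes — B and T are d-separated given {L, Y}.

2 paths connect B and T; each must be blocked for d-separation to hold:
Path 1: B → H → Y → L ← T
  Y is a chain here and Y is conditioned on, so the path is blocked at Y.
Path 2: B → Y → L ← T
  Y is a chain here and Y is conditioned on, so the path is blocked at Y.
Every path is blocked, so B and T are d-separated given {L, Y}.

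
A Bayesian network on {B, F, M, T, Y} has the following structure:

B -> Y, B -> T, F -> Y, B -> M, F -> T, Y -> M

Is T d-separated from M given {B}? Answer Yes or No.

Enumerating the 4 paths from T to M and testing each for blocking by {B}:
  1. T ← B → M — B:fork[blocks] ⇒ blocked
  2. T ← B → Y → M — B:fork[blocks]; Y:chain[open] ⇒ blocked
  3. T ← F → Y ← B → M — F:fork[open]; Y:collider[blocks]; B:fork[blocks] ⇒ blocked
  4. T ← F → Y → M — F:fork[open]; Y:chain[open] ⇒ active
Since the path T ← F → Y → M is active, T and M are not d-separated given {B}.

No — T and M are not d-separated given {B}.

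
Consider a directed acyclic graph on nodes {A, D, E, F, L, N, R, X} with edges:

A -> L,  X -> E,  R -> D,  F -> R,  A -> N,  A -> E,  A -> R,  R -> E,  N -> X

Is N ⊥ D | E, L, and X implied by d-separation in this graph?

There are 4 undirected paths between N and D; checking each against the conditioning set {E, L, X}:
  1. N → X → E ← A → R → D — X:chain[blocks]; E:collider[open]; A:fork[open]; R:chain[open] ⇒ blocked
  2. N → X → E ← R → D — X:chain[blocks]; E:collider[open]; R:fork[open] ⇒ blocked
  3. N ← A → R → D — A:fork[open]; R:chain[open] ⇒ active
  4. N ← A → E ← R → D — A:fork[open]; E:collider[open]; R:fork[open] ⇒ active
Because an active path exists, N and D are not d-separated.

No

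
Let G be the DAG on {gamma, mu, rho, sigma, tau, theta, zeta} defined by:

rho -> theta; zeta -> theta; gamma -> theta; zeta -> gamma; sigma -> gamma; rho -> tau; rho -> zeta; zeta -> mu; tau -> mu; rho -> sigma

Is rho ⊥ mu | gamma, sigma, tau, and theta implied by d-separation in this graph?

No — rho and mu are not d-separated given {gamma, sigma, tau, theta}.

Enumerating the 6 paths from rho to mu and testing each for blocking by {gamma, sigma, tau, theta}:
  1. rho → zeta → mu — zeta:chain[open] ⇒ active
  2. rho → sigma → gamma ← zeta → mu — sigma:chain[blocks]; gamma:collider[open]; zeta:fork[open] ⇒ blocked
  3. rho → sigma → gamma → theta ← zeta → mu — sigma:chain[blocks]; gamma:chain[blocks]; theta:collider[open]; zeta:fork[open] ⇒ blocked
  4. rho → tau → mu — tau:chain[blocks] ⇒ blocked
  5. rho → theta ← zeta → mu — theta:collider[open]; zeta:fork[open] ⇒ active
  6. rho → theta ← gamma ← zeta → mu — theta:collider[open]; gamma:chain[blocks]; zeta:fork[open] ⇒ blocked
Since the path rho → zeta → mu is active, rho and mu are not d-separated given {gamma, sigma, tau, theta}.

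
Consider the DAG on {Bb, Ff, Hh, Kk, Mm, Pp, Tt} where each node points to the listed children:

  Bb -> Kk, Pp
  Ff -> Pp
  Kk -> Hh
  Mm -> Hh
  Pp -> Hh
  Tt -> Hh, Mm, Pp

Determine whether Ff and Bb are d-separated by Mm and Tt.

Enumerating the 4 paths from Ff to Bb and testing each for blocking by {Mm, Tt}:
Path 1: Ff → Pp ← Tt → Mm → Hh ← Kk ← Bb
  Pp is a collider here and neither Pp nor any of its descendants is conditioned on, so the collider stays closed — the path is blocked at Pp.
Path 2: Ff → Pp ← Tt → Hh ← Kk ← Bb
  Pp is a collider here and neither Pp nor any of its descendants is conditioned on, so the collider stays closed — the path is blocked at Pp.
Path 3: Ff → Pp ← Bb
  Pp is a collider here and neither Pp nor any of its descendants is conditioned on, so the collider stays closed — the path is blocked at Pp.
Path 4: Ff → Pp → Hh ← Kk ← Bb
  Hh is a collider here and neither Hh nor any of its descendants is conditioned on, so the collider stays closed — the path is blocked at Hh.
Since every path is blocked, d-separation holds.

Yes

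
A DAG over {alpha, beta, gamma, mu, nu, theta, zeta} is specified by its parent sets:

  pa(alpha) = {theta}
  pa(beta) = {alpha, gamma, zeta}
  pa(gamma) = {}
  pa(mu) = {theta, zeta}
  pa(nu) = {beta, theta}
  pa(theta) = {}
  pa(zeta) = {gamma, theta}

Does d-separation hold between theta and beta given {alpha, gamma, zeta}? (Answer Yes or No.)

6 paths connect theta and beta; each must be blocked for d-separation to hold:
Path 1: theta → zeta ← gamma → beta
  gamma is a fork here and gamma is conditioned on, so the path is blocked at gamma.
Path 2: theta → zeta → beta
  zeta is a chain here and zeta is conditioned on, so the path is blocked at zeta.
Path 3: theta → nu ← beta
  nu is a collider here and neither nu nor any of its descendants is conditioned on, so the collider stays closed — the path is blocked at nu.
Path 4: theta → mu ← zeta ← gamma → beta
  mu is a collider here and neither mu nor any of its descendants is conditioned on, so the collider stays closed — the path is blocked at mu.
Path 5: theta → mu ← zeta → beta
  mu is a collider here and neither mu nor any of its descendants is conditioned on, so the collider stays closed — the path is blocked at mu.
Path 6: theta → alpha → beta
  alpha is a chain here and alpha is conditioned on, so the path is blocked at alpha.
Every path is blocked, so theta and beta are d-separated given {alpha, gamma, zeta}.

Yes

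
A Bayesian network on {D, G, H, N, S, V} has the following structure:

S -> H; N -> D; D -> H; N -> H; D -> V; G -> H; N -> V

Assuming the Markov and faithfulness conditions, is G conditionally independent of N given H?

No — G and N are not d-separated given {H}.

Enumerating the 3 paths from G to N and testing each for blocking by {H}:
  1. G → H ← D ← N — H:collider[open]; D:chain[open] ⇒ active
  2. G → H ← D → V ← N — H:collider[open]; D:fork[open]; V:collider[blocks] ⇒ blocked
  3. G → H ← N — H:collider[open] ⇒ active
Because an active path exists, G and N are not d-separated.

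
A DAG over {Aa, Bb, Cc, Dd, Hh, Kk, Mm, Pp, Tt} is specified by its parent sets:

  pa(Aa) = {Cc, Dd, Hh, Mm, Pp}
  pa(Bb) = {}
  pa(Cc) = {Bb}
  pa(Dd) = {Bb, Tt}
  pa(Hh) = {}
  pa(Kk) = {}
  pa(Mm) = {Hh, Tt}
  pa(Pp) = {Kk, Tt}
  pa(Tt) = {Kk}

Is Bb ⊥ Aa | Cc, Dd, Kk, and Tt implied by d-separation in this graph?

There are 6 undirected paths between Bb and Aa; checking each against the conditioning set {Cc, Dd, Kk, Tt}:
Path 1: Bb → Cc → Aa
  Cc is a chain here and Cc is conditioned on, so the path is blocked at Cc.
Path 2: Bb → Dd → Aa
  Dd is a chain here and Dd is conditioned on, so the path is blocked at Dd.
Path 3: Bb → Dd ← Tt ← Kk → Pp → Aa
  Tt is a chain here and Tt is conditioned on, so the path is blocked at Tt.
Path 4: Bb → Dd ← Tt → Pp → Aa
  Tt is a fork here and Tt is conditioned on, so the path is blocked at Tt.
Path 5: Bb → Dd ← Tt → Mm → Aa
  Tt is a fork here and Tt is conditioned on, so the path is blocked at Tt.
Path 6: Bb → Dd ← Tt → Mm ← Hh → Aa
  Tt is a fork here and Tt is conditioned on, so the path is blocked at Tt.
Since every path is blocked, d-separation holds.

Yes — Bb and Aa are d-separated given {Cc, Dd, Kk, Tt}.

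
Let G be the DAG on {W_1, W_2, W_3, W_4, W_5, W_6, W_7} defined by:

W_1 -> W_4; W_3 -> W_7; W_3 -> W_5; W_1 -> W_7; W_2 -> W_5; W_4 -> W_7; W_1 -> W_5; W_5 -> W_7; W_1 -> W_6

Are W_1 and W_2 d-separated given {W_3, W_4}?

We examine all 5 paths between W_1 and W_2:
Path 1: W_1 → W_4 → W_7 ← W_3 → W_5 ← W_2
  W_4 is a chain here and W_4 is conditioned on, so the path is blocked at W_4.
Path 2: W_1 → W_4 → W_7 ← W_5 ← W_2
  W_4 is a chain here and W_4 is conditioned on, so the path is blocked at W_4.
Path 3: W_1 → W_7 ← W_3 → W_5 ← W_2
  W_7 is a collider here and neither W_7 nor any of its descendants is conditioned on, so the collider stays closed — the path is blocked at W_7.
Path 4: W_1 → W_7 ← W_5 ← W_2
  W_7 is a collider here and neither W_7 nor any of its descendants is conditioned on, so the collider stays closed — the path is blocked at W_7.
Path 5: W_1 → W_5 ← W_2
  W_5 is a collider here and neither W_5 nor any of its descendants is conditioned on, so the collider stays closed — the path is blocked at W_5.
All paths are blocked; W_1 ⊥ W_2 | {W_3, W_4} holds.

Yes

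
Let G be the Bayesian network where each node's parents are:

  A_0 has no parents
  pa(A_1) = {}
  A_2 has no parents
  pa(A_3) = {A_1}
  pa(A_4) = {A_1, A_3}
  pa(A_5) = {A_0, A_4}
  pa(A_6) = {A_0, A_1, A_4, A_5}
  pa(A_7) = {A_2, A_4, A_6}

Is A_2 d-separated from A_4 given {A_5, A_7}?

No — A_2 and A_4 are not d-separated given {A_5, A_7}.

Enumerating the 6 paths from A_2 to A_4 and testing each for blocking by {A_5, A_7}:
Path 1: A_2 → A_7 ← A_4
  A_7 is a collider and A_7 is conditioned on, which opens it — no node blocks this path, so it is active.
Path 2: A_2 → A_7 ← A_6 ← A_1 → A_3 → A_4
  A_7 is a collider and A_7 is conditioned on, which opens it; A_6 is a chain and A_6 is not conditioned on; A_1 is a fork and A_1 is not conditioned on; A_3 is a chain and A_3 is not conditioned on — no node blocks this path, so it is active.
Path 3: A_2 → A_7 ← A_6 ← A_1 → A_4
  A_7 is a collider and A_7 is conditioned on, which opens it; A_6 is a chain and A_6 is not conditioned on; A_1 is a fork and A_1 is not conditioned on — no node blocks this path, so it is active.
Path 4: A_2 → A_7 ← A_6 ← A_4
  A_7 is a collider and A_7 is conditioned on, which opens it; A_6 is a chain and A_6 is not conditioned on — no node blocks this path, so it is active.
Path 5: A_2 → A_7 ← A_6 ← A_5 ← A_4
  A_5 is a chain here and A_5 is conditioned on, so the path is blocked at A_5.
Path 6: A_2 → A_7 ← A_6 ← A_0 → A_5 ← A_4
  A_7 is a collider and A_7 is conditioned on, which opens it; A_6 is a chain and A_6 is not conditioned on; A_0 is a fork and A_0 is not conditioned on; A_5 is a collider and A_5 is conditioned on, which opens it — no node blocks this path, so it is active.
Since the path A_2 → A_7 ← A_4 is active, A_2 and A_4 are not d-separated given {A_5, A_7}.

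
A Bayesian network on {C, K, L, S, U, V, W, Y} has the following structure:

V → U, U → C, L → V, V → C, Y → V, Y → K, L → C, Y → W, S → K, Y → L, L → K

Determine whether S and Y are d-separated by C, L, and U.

There are 5 undirected paths between S and Y; checking each against the conditioning set {C, L, U}:
Path 1: S → K ← L → V ← Y
  K is a collider here and neither K nor any of its descendants is conditioned on, so the collider stays closed — the path is blocked at K.
Path 2: S → K ← L → C ← V ← Y
  K is a collider here and neither K nor any of its descendants is conditioned on, so the collider stays closed — the path is blocked at K.
Path 3: S → K ← L → C ← U ← V ← Y
  K is a collider here and neither K nor any of its descendants is conditioned on, so the collider stays closed — the path is blocked at K.
Path 4: S → K ← L ← Y
  K is a collider here and neither K nor any of its descendants is conditioned on, so the collider stays closed — the path is blocked at K.
Path 5: S → K ← Y
  K is a collider here and neither K nor any of its descendants is conditioned on, so the collider stays closed — the path is blocked at K.
Every path is blocked, so S and Y are d-separated given {C, L, U}.

Yes — S and Y are d-separated given {C, L, U}.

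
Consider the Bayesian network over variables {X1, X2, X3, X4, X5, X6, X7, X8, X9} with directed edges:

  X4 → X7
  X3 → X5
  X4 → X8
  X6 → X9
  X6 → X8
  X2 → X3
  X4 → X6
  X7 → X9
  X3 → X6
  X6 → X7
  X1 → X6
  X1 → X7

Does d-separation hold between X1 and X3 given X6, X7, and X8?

No — X1 and X3 are not d-separated given {X6, X7, X8}.

There are 5 undirected paths between X1 and X3; checking each against the conditioning set {X6, X7, X8}:
Path 1: X1 → X6 ← X3
  X6 is a collider and X6 is conditioned on, which opens it — no node blocks this path, so it is active.
Path 2: X1 → X7 ← X6 ← X3
  X6 is a chain here and X6 is conditioned on, so the path is blocked at X6.
Path 3: X1 → X7 → X9 ← X6 ← X3
  X7 is a chain here and X7 is conditioned on, so the path is blocked at X7.
Path 4: X1 → X7 ← X4 → X6 ← X3
  X7 is a collider and X7 is conditioned on, which opens it; X4 is a fork and X4 is not conditioned on; X6 is a collider and X6 is conditioned on, which opens it — no node blocks this path, so it is active.
Path 5: X1 → X7 ← X4 → X8 ← X6 ← X3
  X6 is a chain here and X6 is conditioned on, so the path is blocked at X6.
Because an active path exists, X1 and X3 are not d-separated.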